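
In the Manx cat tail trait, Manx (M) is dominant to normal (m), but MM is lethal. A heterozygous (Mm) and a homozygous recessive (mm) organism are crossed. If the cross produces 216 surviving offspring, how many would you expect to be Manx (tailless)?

Cross: Mm × mm
Punnett square offspring (before lethality): 2 Mm, 2 mm
No MM offspring are produced in this cross.
Manx (tailless): 2 out of 4 → fraction 1/2
Expected count = 1/2 × 216 = 108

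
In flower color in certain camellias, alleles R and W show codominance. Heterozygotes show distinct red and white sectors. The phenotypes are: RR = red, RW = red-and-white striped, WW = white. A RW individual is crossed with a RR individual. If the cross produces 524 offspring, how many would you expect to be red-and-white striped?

Punnett square for RW × RR:
Offspring genotypes: 2 RR, 2 RW
Phenotype counts: 2 red, 2 red-and-white striped
red-and-white striped: 2 out of 4 → fraction 1/2
Expected count = 1/2 × 524 = 262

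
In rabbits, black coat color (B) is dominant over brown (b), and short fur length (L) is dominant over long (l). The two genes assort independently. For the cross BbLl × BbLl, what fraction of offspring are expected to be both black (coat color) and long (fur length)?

Dihybrid cross BbLl × BbLl — consider each gene separately:
coat color: Bb × Bb → 1 BB, 2 Bb, 1 bb → 3 B_ : 1 bb (out of 4)
fur length: Ll × Ll → 1 LL, 2 Ll, 1 ll → 3 L_ : 1 ll (out of 4)
Looking for: black (B_) and long (ll)
P(black) = 3/4, P(long) = 1/4
P(both) = 3/4 × 1/4 = 3/16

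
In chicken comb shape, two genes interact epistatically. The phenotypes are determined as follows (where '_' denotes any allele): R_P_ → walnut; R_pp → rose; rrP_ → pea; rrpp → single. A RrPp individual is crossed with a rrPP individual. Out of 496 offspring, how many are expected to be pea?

Cross: RrPp × rrPP — consider each gene separately:
R gene: Rr × rr → 2 Rr, 2 rr → 2 R_ : 2 rr (out of 4)
P gene: Pp × PP → 2 PP, 2 Pp → 4 P_ (out of 4)
Genotype classes (out of 4 × 4 = 16): R_P_ = 2×4 = 8; rrP_ = 2×4 = 8
Apply the phenotype rules: R_P_ (8) → walnut; rrP_ (8) → pea
Phenotype counts (out of 16): 8 walnut, 8 pea
pea: 8 out of 16 → fraction 1/2
Expected count = 1/2 × 496 = 248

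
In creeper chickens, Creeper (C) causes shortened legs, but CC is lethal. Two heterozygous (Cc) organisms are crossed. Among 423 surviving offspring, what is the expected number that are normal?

Cross: Cc × Cc
Punnett square offspring (before lethality): 1 CC, 2 Cc, 1 cc
The CC genotype is lethal (embryos die); surviving offspring: 2 Cc, 1 cc
normal: 1 out of 3 → fraction 1/3
Expected count = 1/3 × 423 = 141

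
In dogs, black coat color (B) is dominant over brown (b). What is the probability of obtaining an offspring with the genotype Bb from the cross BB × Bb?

Punnett square for BB × Bb:
Offspring genotypes: 2 BB, 2 Bb
Total offspring: 4
Count with target: 2
Probability: 2/4 = 1/2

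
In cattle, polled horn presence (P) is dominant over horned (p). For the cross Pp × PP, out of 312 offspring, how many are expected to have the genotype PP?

Punnett square for Pp × PP:
Offspring genotypes: 2 PP, 2 Pp
Total offspring: 4
Count with target: 2
Probability: 2/4 = 1/2
Expected count = 1/2 × 312 = 156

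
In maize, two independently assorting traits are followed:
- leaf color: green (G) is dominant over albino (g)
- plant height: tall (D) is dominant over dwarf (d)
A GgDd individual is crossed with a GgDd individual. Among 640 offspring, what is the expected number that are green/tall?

Dihybrid cross GgDd × GgDd — consider each gene separately:
leaf color: Gg × Gg → 1 GG, 2 Gg, 1 gg → 3 G_ : 1 gg (out of 4)
plant height: Dd × Dd → 1 DD, 2 Dd, 1 dd → 3 D_ : 1 dd (out of 4)
Combine (counts out of 4 × 4 = 16): green/tall (G_D_) = 3×3 = 9; green/dwarf (G_dd) = 3×1 = 3; albino/tall (ggD_) = 1×3 = 3; albino/dwarf (ggdd) = 1×1 = 1
Phenotype counts (out of 16): 9 green/tall, 3 green/dwarf, 3 albino/tall, 1 albino/dwarf
green/tall: 9 out of 16 → fraction 9/16
Expected count = 9/16 × 640 = 360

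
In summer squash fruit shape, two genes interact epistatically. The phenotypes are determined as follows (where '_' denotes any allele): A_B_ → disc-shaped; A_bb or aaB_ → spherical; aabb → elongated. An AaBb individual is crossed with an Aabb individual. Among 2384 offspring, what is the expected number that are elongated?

Cross: AaBb × Aabb — consider each gene separately:
A gene: Aa × Aa → 1 AA, 2 Aa, 1 aa → 3 A_ : 1 aa (out of 4)
B gene: Bb × bb → 2 Bb, 2 bb → 2 B_ : 2 bb (out of 4)
Genotype classes (out of 4 × 4 = 16): A_B_ = 3×2 = 6; A_bb = 3×2 = 6; aaB_ = 1×2 = 2; aabb = 1×2 = 2
Apply the phenotype rules: A_B_ (6) → disc-shaped; A_bb (6) + aaB_ (2) → spherical; aabb (2) → elongated
Phenotype counts (out of 16): 6 disc-shaped, 8 spherical, 2 elongated
elongated: 2 out of 16 → fraction 1/8
Expected count = 1/8 × 2384 = 298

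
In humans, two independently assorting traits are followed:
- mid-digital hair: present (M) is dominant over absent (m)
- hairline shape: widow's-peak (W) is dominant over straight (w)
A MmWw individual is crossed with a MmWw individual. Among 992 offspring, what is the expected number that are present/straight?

Dihybrid cross MmWw × MmWw — consider each gene separately:
mid-digital hair: Mm × Mm → 1 MM, 2 Mm, 1 mm → 3 M_ : 1 mm (out of 4)
hairline shape: Ww × Ww → 1 WW, 2 Ww, 1 ww → 3 W_ : 1 ww (out of 4)
Combine (counts out of 4 × 4 = 16): present/widow's-peak (M_W_) = 3×3 = 9; present/straight (M_ww) = 3×1 = 3; absent/widow's-peak (mmW_) = 1×3 = 3; absent/straight (mmww) = 1×1 = 1
Phenotype counts (out of 16): 9 present/widow's-peak, 3 present/straight, 3 absent/widow's-peak, 1 absent/straight
present/straight: 3 out of 16 → fraction 3/16
Expected count = 3/16 × 992 = 186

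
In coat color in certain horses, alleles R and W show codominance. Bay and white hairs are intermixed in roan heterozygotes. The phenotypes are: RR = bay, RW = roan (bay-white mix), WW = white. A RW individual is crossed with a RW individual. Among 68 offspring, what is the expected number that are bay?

Punnett square for RW × RW:
Offspring genotypes: 1 RR, 2 RW, 1 WW
Phenotype counts: 1 bay, 2 roan (bay-white mix), 1 white
bay: 1 out of 4 → fraction 1/4
Expected count = 1/4 × 68 = 17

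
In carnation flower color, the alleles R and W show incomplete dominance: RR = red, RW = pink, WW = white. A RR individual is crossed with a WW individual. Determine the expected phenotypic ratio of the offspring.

Punnett square for RR × WW:
Offspring genotypes: 4 RW
Phenotype counts: 4 pink
Ratio: all pink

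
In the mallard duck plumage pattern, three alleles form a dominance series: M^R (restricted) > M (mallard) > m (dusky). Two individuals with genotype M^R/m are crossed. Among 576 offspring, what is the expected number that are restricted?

Cross: M^R/m × M^R/m
Allele dominance: M^R > M > m
Offspring genotypes: 1 M^R/M^R, 2 M^R/m, 1 m/m
Phenotype counts: 3 restricted, 1 dusky
restricted: 3 out of 4 → fraction 3/4
Expected count = 3/4 × 576 = 432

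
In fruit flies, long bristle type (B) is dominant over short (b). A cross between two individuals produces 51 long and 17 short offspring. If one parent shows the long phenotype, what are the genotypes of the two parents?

Observed offspring: 51 long, 17 short
The observed ratio simplifies to 3:1. Short (bb) offspring appear, so each parent must contribute one b allele. The parent stated to show long carries B, so it is Bb. The other parent is then either Bb or bb: Bb × bb would give a 1:1 split, whereas Bb × Bb gives 3:1 — matching the data. So both parents are heterozygous (Bb × Bb).
Parent genotypes: Bb × Bb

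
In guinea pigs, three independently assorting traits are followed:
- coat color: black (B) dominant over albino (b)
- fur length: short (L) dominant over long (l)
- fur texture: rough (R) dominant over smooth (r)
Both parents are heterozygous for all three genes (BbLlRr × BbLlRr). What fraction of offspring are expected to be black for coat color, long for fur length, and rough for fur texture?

Trihybrid cross: BbLlRr × BbLlRr
Each trait segregates independently with a 3:1 phenotypic ratio, so each gene contributes 3/4 (dominant) or 1/4 (recessive).
Target: black (coat color), long (fur length), rough (fur texture)
Probability = product of independent per-trait probabilities
= 3/4 × 1/4 × 3/4 = 9/64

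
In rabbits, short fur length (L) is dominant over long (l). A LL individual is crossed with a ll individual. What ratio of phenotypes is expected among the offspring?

Punnett square for LL × ll:
Offspring genotypes: 4 Ll
short: 4, long: 0
Ratio: all short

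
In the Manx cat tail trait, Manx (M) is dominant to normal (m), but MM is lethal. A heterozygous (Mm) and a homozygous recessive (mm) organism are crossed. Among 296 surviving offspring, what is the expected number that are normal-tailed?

Cross: Mm × mm
Punnett square offspring (before lethality): 2 Mm, 2 mm
No MM offspring are produced in this cross.
normal-tailed: 2 out of 4 → fraction 1/2
Expected count = 1/2 × 296 = 148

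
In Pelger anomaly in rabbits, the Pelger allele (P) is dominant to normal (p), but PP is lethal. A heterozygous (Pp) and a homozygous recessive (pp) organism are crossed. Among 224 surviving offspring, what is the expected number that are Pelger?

Cross: Pp × pp
Punnett square offspring (before lethality): 2 Pp, 2 pp
No PP offspring are produced in this cross.
Pelger: 2 out of 4 → fraction 1/2
Expected count = 1/2 × 224 = 112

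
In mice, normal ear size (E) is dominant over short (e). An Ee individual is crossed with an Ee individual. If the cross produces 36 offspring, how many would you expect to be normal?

Punnett square for Ee × Ee:
Offspring genotypes: 1 EE, 2 Ee, 1 ee
normal: 3, short: 1
normal: 3 out of 4 → fraction 3/4
Expected count = 3/4 × 36 = 27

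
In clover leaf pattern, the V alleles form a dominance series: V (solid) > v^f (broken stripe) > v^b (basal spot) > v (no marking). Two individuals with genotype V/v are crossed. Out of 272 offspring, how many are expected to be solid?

Cross: V/v × V/v
Allele dominance: V > v^f > v^b > v
Offspring genotypes: 1 V/V, 2 V/v, 1 v/v
Phenotype counts: 3 solid, 1 unmarked
solid: 3 out of 4 → fraction 3/4
Expected count = 3/4 × 272 = 204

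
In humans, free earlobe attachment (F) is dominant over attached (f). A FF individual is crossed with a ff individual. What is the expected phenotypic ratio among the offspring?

Punnett square for FF × ff:
Offspring genotypes: 4 Ff
free: 4, attached: 0
Ratio: all free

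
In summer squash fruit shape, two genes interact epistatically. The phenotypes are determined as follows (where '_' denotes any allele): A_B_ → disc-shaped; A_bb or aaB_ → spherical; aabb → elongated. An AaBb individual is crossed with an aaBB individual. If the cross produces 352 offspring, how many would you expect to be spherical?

Cross: AaBb × aaBB — consider each gene separately:
A gene: Aa × aa → 2 Aa, 2 aa → 2 A_ : 2 aa (out of 4)
B gene: Bb × BB → 2 BB, 2 Bb → 4 B_ (out of 4)
Genotype classes (out of 4 × 4 = 16): A_B_ = 2×4 = 8; aaB_ = 2×4 = 8
Apply the phenotype rules: A_B_ (8) → disc-shaped; aaB_ (8) → spherical
Phenotype counts (out of 16): 8 disc-shaped, 8 spherical
spherical: 8 out of 16 → fraction 1/2
Expected count = 1/2 × 352 = 176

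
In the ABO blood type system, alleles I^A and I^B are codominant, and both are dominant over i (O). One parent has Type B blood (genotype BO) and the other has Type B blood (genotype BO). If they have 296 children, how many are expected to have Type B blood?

Cross: BO × BO
Possible offspring genotypes: 1 BB, 2 BO, 1 OO
Blood type counts: 3 Type B, 1 Type O
Probability of Type B: 3/4
Expected count = 3/4 × 296 = 222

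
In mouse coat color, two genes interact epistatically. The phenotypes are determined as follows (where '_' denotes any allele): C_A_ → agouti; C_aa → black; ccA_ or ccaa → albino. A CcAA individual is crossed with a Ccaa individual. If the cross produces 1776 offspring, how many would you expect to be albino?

Cross: CcAA × Ccaa — consider each gene separately:
C gene: Cc × Cc → 1 CC, 2 Cc, 1 cc → 3 C_ : 1 cc (out of 4)
A gene: AA × aa → 4 Aa → 4 A_ (out of 4)
Genotype classes (out of 4 × 4 = 16): C_A_ = 3×4 = 12; ccA_ = 1×4 = 4
Apply the phenotype rules: C_A_ (12) → agouti; ccA_ (4) → albino
Phenotype counts (out of 16): 12 agouti, 4 albino
albino: 4 out of 16 → fraction 1/4
Expected count = 1/4 × 1776 = 444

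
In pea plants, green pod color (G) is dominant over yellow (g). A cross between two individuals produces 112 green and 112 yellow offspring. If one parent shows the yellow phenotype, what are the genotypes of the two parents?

Observed offspring: 112 green, 112 yellow
The observed ratio simplifies to 1:1. One parent shows yellow, so its genotype must be gg. A 1:1 offspring split requires the other parent to be heterozygous (Gg).
Parent genotypes: gg × Gg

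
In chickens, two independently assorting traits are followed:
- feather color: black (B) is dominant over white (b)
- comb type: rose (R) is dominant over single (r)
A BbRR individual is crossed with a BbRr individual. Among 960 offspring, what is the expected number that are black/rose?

Dihybrid cross BbRR × BbRr — consider each gene separately:
feather color: Bb × Bb → 1 BB, 2 Bb, 1 bb → 3 B_ : 1 bb (out of 4)
comb type: RR × Rr → 2 RR, 2 Rr → 4 R_ (out of 4)
Combine (counts out of 4 × 4 = 16): black/rose (B_R_) = 3×4 = 12; white/rose (bbR_) = 1×4 = 4
Phenotype counts (out of 16): 12 black/rose, 4 white/rose
black/rose: 12 out of 16 → fraction 3/4
Expected count = 3/4 × 960 = 720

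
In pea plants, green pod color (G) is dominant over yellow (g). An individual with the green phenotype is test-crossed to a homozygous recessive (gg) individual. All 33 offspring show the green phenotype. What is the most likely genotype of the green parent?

Test cross: ? × gg
All offspring are green.
If the unknown parent were heterozygous (Gg), about half of 33 offspring would be yellow; none are. The unknown parent is most likely homozygous dominant (GG).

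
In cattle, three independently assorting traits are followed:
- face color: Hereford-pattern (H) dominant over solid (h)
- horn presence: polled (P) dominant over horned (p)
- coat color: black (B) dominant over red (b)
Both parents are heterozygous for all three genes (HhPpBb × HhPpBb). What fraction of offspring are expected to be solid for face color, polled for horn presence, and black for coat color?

Trihybrid cross: HhPpBb × HhPpBb
Each trait segregates independently with a 3:1 phenotypic ratio, so each gene contributes 3/4 (dominant) or 1/4 (recessive).
Target: solid (face color), polled (horn presence), black (coat color)
Probability = product of independent per-trait probabilities
= 1/4 × 3/4 × 3/4 = 9/64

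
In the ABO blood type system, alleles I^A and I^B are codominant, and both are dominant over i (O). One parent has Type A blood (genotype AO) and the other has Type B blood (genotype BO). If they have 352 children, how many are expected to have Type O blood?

Cross: AO × BO
Possible offspring genotypes: 1 AB, 1 AO, 1 BO, 1 OO
Blood type counts: 1 Type AB, 1 Type A, 1 Type B, 1 Type O
Probability of Type O: 1/4
Expected count = 1/4 × 352 = 88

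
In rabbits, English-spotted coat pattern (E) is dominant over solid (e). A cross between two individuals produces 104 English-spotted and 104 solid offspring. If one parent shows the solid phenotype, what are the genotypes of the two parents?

Observed offspring: 104 English-spotted, 104 solid
The observed ratio simplifies to 1:1. One parent shows solid, so its genotype must be ee. A 1:1 offspring split requires the other parent to be heterozygous (Ee).
Parent genotypes: ee × Ee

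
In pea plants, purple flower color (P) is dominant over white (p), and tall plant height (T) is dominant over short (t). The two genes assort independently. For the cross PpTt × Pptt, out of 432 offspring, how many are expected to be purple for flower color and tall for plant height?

Dihybrid cross PpTt × Pptt — consider each gene separately:
flower color: Pp × Pp → 1 PP, 2 Pp, 1 pp → 3 P_ : 1 pp (out of 4)
plant height: Tt × tt → 2 Tt, 2 tt → 2 T_ : 2 tt (out of 4)
Looking for: purple (P_) and tall (T_)
P(purple) = 3/4, P(tall) = 2/4
P(both) = 3/4 × 2/4 = 6/16 = 3/8
Expected count = 3/8 × 432 = 162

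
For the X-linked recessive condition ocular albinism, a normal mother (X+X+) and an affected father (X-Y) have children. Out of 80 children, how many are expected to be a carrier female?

Cross: X+X+ × X-Y
Offspring: 2 X+X-, 2 X+Y
Probability of a carrier female: 2/4 = 1/2
Expected count = 1/2 × 80 = 40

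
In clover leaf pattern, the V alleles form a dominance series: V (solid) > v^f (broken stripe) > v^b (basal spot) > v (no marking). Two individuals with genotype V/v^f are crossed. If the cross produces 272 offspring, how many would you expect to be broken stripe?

Cross: V/v^f × V/v^f
Allele dominance: V > v^f > v^b > v
Offspring genotypes: 1 V/V, 2 V/v^f, 1 v^f/v^f
Phenotype counts: 3 solid, 1 broken stripe
broken stripe: 1 out of 4 → fraction 1/4
Expected count = 1/4 × 272 = 68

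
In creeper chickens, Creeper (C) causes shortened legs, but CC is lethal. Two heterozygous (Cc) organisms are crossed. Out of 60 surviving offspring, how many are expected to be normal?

Cross: Cc × Cc
Punnett square offspring (before lethality): 1 CC, 2 Cc, 1 cc
The CC genotype is lethal (embryos die); surviving offspring: 2 Cc, 1 cc
normal: 1 out of 3 → fraction 1/3
Expected count = 1/3 × 60 = 20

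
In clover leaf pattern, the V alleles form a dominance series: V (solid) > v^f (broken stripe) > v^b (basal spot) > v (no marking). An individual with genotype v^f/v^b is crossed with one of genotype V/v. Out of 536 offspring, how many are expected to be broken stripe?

Cross: v^f/v^b × V/v
Allele dominance: V > v^f > v^b > v
Offspring genotypes: 1 V/v^f, 1 v^f/v, 1 V/v^b, 1 v^b/v
Phenotype counts: 2 solid, 1 broken stripe, 1 basal spot
broken stripe: 1 out of 4 → fraction 1/4
Expected count = 1/4 × 536 = 134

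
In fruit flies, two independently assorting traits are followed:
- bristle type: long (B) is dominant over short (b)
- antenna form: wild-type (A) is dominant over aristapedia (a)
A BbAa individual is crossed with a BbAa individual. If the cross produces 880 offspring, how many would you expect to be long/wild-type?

Dihybrid cross BbAa × BbAa — consider each gene separately:
bristle type: Bb × Bb → 1 BB, 2 Bb, 1 bb → 3 B_ : 1 bb (out of 4)
antenna form: Aa × Aa → 1 AA, 2 Aa, 1 aa → 3 A_ : 1 aa (out of 4)
Combine (counts out of 4 × 4 = 16): long/wild-type (B_A_) = 3×3 = 9; long/aristapedia (B_aa) = 3×1 = 3; short/wild-type (bbA_) = 1×3 = 3; short/aristapedia (bbaa) = 1×1 = 1
Phenotype counts (out of 16): 9 long/wild-type, 3 long/aristapedia, 3 short/wild-type, 1 short/aristapedia
long/wild-type: 9 out of 16 → fraction 9/16
Expected count = 9/16 × 880 = 495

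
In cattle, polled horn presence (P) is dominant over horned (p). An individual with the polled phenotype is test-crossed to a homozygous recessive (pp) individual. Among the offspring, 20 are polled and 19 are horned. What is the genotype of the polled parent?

Test cross: ? × pp
Offspring: 20 polled, 19 horned — approximately 1:1.
A 1:1 ratio in a test cross indicates the unknown parent is heterozygous (Pp).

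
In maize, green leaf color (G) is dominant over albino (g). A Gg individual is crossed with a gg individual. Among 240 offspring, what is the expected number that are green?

Punnett square for Gg × gg:
Offspring genotypes: 2 Gg, 2 gg
green: 2, albino: 2
green: 2 out of 4 → fraction 1/2
Expected count = 1/2 × 240 = 120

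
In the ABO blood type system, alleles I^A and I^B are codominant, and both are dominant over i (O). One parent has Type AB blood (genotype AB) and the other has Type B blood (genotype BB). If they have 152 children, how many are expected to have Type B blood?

Cross: AB × BB
Possible offspring genotypes: 2 AB, 2 BB
Blood type counts: 2 Type AB, 2 Type B
Probability of Type B: 2/4 = 1/2
Expected count = 1/2 × 152 = 76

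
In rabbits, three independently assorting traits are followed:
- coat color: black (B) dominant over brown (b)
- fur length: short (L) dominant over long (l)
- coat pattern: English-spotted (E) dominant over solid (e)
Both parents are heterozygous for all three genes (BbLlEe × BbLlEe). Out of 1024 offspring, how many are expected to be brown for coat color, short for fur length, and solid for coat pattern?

Trihybrid cross: BbLlEe × BbLlEe
Each trait segregates independently with a 3:1 phenotypic ratio, so each gene contributes 3/4 (dominant) or 1/4 (recessive).
Target: brown (coat color), short (fur length), solid (coat pattern)
Probability = product of independent per-trait probabilities
= 1/4 × 3/4 × 1/4 = 3/64
Expected count = 3/64 × 1024 = 48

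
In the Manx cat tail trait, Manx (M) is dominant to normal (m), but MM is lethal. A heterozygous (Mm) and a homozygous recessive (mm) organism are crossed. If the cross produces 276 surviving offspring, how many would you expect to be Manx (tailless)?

Cross: Mm × mm
Punnett square offspring (before lethality): 2 Mm, 2 mm
No MM offspring are produced in this cross.
Manx (tailless): 2 out of 4 → fraction 1/2
Expected count = 1/2 × 276 = 138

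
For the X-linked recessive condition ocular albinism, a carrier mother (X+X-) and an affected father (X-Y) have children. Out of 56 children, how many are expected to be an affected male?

Cross: X+X- × X-Y
Offspring: 1 X+X-, 1 X+Y, 1 X-X-, 1 X-Y
Probability of an affected male: 1/4
Expected count = 1/4 × 56 = 14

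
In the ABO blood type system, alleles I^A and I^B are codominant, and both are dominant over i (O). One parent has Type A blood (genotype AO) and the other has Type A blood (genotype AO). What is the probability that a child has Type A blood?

Cross: AO × AO
Possible offspring genotypes: 1 AA, 2 AO, 1 OO
Blood type counts: 3 Type A, 1 Type O
Probability of Type A: 3/4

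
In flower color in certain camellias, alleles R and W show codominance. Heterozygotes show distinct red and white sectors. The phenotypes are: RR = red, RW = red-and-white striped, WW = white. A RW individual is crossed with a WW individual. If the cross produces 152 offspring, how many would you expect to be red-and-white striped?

Punnett square for RW × WW:
Offspring genotypes: 2 RW, 2 WW
Phenotype counts: 2 red-and-white striped, 2 white
red-and-white striped: 2 out of 4 → fraction 1/2
Expected count = 1/2 × 152 = 76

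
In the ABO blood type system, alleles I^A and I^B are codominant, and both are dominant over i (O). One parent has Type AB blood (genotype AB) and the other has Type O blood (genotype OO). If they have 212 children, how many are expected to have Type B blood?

Cross: AB × OO
Possible offspring genotypes: 2 AO, 2 BO
Blood type counts: 2 Type A, 2 Type B
Probability of Type B: 2/4 = 1/2
Expected count = 1/2 × 212 = 106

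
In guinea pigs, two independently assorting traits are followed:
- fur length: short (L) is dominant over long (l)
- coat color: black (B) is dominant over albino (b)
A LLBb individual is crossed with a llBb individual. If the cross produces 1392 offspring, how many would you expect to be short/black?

Dihybrid cross LLBb × llBb — consider each gene separately:
fur length: LL × ll → 4 Ll → 4 L_ (out of 4)
coat color: Bb × Bb → 1 BB, 2 Bb, 1 bb → 3 B_ : 1 bb (out of 4)
Combine (counts out of 4 × 4 = 16): short/black (L_B_) = 4×3 = 12; short/albino (L_bb) = 4×1 = 4
Phenotype counts (out of 16): 12 short/black, 4 short/albino
short/black: 12 out of 16 → fraction 3/4
Expected count = 3/4 × 1392 = 1044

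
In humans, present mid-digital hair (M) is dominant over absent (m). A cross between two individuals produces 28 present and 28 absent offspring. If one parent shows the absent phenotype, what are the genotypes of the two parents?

Observed offspring: 28 present, 28 absent
The observed ratio simplifies to 1:1. One parent shows absent, so its genotype must be mm. A 1:1 offspring split requires the other parent to be heterozygous (Mm).
Parent genotypes: mm × Mm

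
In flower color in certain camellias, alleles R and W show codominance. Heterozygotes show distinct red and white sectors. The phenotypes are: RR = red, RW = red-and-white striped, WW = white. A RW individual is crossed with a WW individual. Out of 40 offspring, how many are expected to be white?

Punnett square for RW × WW:
Offspring genotypes: 2 RW, 2 WW
Phenotype counts: 2 red-and-white striped, 2 white
white: 2 out of 4 → fraction 1/2
Expected count = 1/2 × 40 = 20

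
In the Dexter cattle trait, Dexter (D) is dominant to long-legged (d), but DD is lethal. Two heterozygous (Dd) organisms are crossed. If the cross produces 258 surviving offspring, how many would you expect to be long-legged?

Cross: Dd × Dd
Punnett square offspring (before lethality): 1 DD, 2 Dd, 1 dd
The DD genotype is lethal (embryos die); surviving offspring: 2 Dd, 1 dd
long-legged: 1 out of 3 → fraction 1/3
Expected count = 1/3 × 258 = 86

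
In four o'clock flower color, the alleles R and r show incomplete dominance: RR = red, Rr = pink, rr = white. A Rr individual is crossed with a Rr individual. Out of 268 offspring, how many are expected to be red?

Punnett square for Rr × Rr:
Offspring genotypes: 1 RR, 2 Rr, 1 rr
Phenotype counts: 1 red, 2 pink, 1 white
red: 1 out of 4 → fraction 1/4
Expected count = 1/4 × 268 = 67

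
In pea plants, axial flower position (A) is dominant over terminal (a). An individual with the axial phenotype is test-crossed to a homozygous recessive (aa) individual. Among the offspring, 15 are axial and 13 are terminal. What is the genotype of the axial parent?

Test cross: ? × aa
Offspring: 15 axial, 13 terminal — approximately 1:1.
A 1:1 ratio in a test cross indicates the unknown parent is heterozygous (Aa).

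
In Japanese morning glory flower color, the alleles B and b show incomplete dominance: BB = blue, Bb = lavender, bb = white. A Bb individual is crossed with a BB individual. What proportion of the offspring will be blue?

Punnett square for Bb × BB:
Offspring genotypes: 2 BB, 2 Bb
Phenotype counts: 2 blue, 2 lavender
blue: 2 out of 4
Probability: 2/4 = 1/2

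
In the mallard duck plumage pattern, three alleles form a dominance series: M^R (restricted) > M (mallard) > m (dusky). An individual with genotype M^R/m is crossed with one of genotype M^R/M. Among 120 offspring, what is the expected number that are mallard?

Cross: M^R/m × M^R/M
Allele dominance: M^R > M > m
Offspring genotypes: 1 M^R/M^R, 1 M^R/M, 1 M^R/m, 1 M/m
Phenotype counts: 3 restricted, 1 mallard
mallard: 1 out of 4 → fraction 1/4
Expected count = 1/4 × 120 = 30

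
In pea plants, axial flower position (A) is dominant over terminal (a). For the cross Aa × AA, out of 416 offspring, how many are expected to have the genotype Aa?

Punnett square for Aa × AA:
Offspring genotypes: 2 AA, 2 Aa
Total offspring: 4
Count with target: 2
Probability: 2/4 = 1/2
Expected count = 1/2 × 416 = 208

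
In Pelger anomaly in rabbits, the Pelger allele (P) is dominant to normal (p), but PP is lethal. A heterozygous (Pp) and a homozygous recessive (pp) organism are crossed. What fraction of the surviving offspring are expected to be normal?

Cross: Pp × pp
Punnett square offspring (before lethality): 2 Pp, 2 pp
No PP offspring are produced in this cross.
normal: 2 out of 4
Probability: 2/4 = 1/2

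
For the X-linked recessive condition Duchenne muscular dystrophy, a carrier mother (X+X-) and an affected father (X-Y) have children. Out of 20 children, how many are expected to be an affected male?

Cross: X+X- × X-Y
Offspring: 1 X+X-, 1 X+Y, 1 X-X-, 1 X-Y
Probability of an affected male: 1/4
Expected count = 1/4 × 20 = 5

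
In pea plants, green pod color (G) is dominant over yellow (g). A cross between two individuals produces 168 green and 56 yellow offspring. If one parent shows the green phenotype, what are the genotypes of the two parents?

Observed offspring: 168 green, 56 yellow
The observed ratio simplifies to 3:1. Yellow (gg) offspring appear, so each parent must contribute one g allele. The parent stated to show green carries G, so it is Gg. The other parent is then either Gg or gg: Gg × gg would give a 1:1 split, whereas Gg × Gg gives 3:1 — matching the data. So both parents are heterozygous (Gg × Gg).
Parent genotypes: Gg × Gg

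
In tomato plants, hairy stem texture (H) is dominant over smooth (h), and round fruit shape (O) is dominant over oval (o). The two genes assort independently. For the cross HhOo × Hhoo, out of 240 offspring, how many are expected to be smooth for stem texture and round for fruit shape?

Dihybrid cross HhOo × Hhoo — consider each gene separately:
stem texture: Hh × Hh → 1 HH, 2 Hh, 1 hh → 3 H_ : 1 hh (out of 4)
fruit shape: Oo × oo → 2 Oo, 2 oo → 2 O_ : 2 oo (out of 4)
Looking for: smooth (hh) and round (O_)
P(smooth) = 1/4, P(round) = 2/4
P(both) = 1/4 × 2/4 = 2/16 = 1/8
Expected count = 1/8 × 240 = 30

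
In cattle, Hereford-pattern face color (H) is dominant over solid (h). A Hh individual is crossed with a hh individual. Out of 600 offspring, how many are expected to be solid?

Punnett square for Hh × hh:
Offspring genotypes: 2 Hh, 2 hh
Hereford-pattern: 2, solid: 2
solid: 2 out of 4 → fraction 1/2
Expected count = 1/2 × 600 = 300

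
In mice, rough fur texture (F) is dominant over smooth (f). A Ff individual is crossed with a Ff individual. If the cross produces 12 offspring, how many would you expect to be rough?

Punnett square for Ff × Ff:
Offspring genotypes: 1 FF, 2 Ff, 1 ff
rough: 3, smooth: 1
rough: 3 out of 4 → fraction 3/4
Expected count = 3/4 × 12 = 9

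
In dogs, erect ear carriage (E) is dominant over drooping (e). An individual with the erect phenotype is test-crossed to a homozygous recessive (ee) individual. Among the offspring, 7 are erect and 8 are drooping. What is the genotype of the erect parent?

Test cross: ? × ee
Offspring: 7 erect, 8 drooping — approximately 1:1.
A 1:1 ratio in a test cross indicates the unknown parent is heterozygous (Ee).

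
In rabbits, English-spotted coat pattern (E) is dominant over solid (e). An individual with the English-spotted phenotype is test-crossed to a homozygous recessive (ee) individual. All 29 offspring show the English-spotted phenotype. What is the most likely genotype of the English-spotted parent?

Test cross: ? × ee
All offspring are English-spotted.
If the unknown parent were heterozygous (Ee), about half of 29 offspring would be solid; none are. The unknown parent is most likely homozygous dominant (EE).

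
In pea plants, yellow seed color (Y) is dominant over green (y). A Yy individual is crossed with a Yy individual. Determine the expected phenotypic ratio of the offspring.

Punnett square for Yy × Yy:
Offspring genotypes: 1 YY, 2 Yy, 1 yy
yellow: 3, green: 1
Ratio: 3:1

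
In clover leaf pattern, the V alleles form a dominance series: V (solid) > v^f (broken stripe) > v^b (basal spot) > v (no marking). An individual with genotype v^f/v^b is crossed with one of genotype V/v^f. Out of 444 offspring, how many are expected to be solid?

Cross: v^f/v^b × V/v^f
Allele dominance: V > v^f > v^b > v
Offspring genotypes: 1 V/v^f, 1 v^f/v^f, 1 V/v^b, 1 v^f/v^b
Phenotype counts: 2 solid, 2 broken stripe
solid: 2 out of 4 → fraction 1/2
Expected count = 1/2 × 444 = 222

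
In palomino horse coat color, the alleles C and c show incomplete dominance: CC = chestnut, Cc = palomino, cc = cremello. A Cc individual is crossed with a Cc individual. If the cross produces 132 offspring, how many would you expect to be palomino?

Punnett square for Cc × Cc:
Offspring genotypes: 1 CC, 2 Cc, 1 cc
Phenotype counts: 1 chestnut, 2 palomino, 1 cremello
palomino: 2 out of 4 → fraction 1/2
Expected count = 1/2 × 132 = 66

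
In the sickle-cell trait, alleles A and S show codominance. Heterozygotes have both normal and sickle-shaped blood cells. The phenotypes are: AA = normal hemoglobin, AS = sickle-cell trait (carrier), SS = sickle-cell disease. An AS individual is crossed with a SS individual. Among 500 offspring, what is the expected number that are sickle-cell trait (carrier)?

Punnett square for AS × SS:
Offspring genotypes: 2 AS, 2 SS
Phenotype counts: 2 sickle-cell trait (carrier), 2 sickle-cell disease
sickle-cell trait (carrier): 2 out of 4 → fraction 1/2
Expected count = 1/2 × 500 = 250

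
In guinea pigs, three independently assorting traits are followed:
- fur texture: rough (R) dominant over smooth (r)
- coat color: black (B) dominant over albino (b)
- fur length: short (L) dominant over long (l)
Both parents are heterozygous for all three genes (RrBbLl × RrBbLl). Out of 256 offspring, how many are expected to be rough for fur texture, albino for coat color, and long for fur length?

Trihybrid cross: RrBbLl × RrBbLl
Each trait segregates independently with a 3:1 phenotypic ratio, so each gene contributes 3/4 (dominant) or 1/4 (recessive).
Target: rough (fur texture), albino (coat color), long (fur length)
Probability = product of independent per-trait probabilities
= 3/4 × 1/4 × 1/4 = 3/64
Expected count = 3/64 × 256 = 12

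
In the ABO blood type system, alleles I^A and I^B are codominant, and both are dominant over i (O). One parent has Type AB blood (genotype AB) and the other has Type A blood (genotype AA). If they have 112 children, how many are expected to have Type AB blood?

Cross: AB × AA
Possible offspring genotypes: 2 AA, 2 AB
Blood type counts: 2 Type A, 2 Type AB
Probability of Type AB: 2/4 = 1/2
Expected count = 1/2 × 112 = 56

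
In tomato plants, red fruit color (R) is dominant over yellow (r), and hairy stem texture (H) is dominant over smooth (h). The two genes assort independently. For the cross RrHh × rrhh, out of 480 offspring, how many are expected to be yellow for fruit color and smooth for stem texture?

Dihybrid cross RrHh × rrhh — consider each gene separately:
fruit color: Rr × rr → 2 Rr, 2 rr → 2 R_ : 2 rr (out of 4)
stem texture: Hh × hh → 2 Hh, 2 hh → 2 H_ : 2 hh (out of 4)
Looking for: yellow (rr) and smooth (hh)
P(yellow) = 2/4, P(smooth) = 2/4
P(both) = 2/4 × 2/4 = 4/16 = 1/4
Expected count = 1/4 × 480 = 120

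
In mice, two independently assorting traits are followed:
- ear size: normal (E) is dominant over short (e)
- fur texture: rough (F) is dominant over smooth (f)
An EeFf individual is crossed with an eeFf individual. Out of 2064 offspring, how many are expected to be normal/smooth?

Dihybrid cross EeFf × eeFf — consider each gene separately:
ear size: Ee × ee → 2 Ee, 2 ee → 2 E_ : 2 ee (out of 4)
fur texture: Ff × Ff → 1 FF, 2 Ff, 1 ff → 3 F_ : 1 ff (out of 4)
Combine (counts out of 4 × 4 = 16): normal/rough (E_F_) = 2×3 = 6; normal/smooth (E_ff) = 2×1 = 2; short/rough (eeF_) = 2×3 = 6; short/smooth (eeff) = 2×1 = 2
Phenotype counts (out of 16): 6 normal/rough, 2 normal/smooth, 6 short/rough, 2 short/smooth
normal/smooth: 2 out of 16 → fraction 1/8
Expected count = 1/8 × 2064 = 258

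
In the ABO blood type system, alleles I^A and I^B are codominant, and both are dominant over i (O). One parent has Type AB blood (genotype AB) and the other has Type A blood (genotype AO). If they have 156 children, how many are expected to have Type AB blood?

Cross: AB × AO
Possible offspring genotypes: 1 AA, 1 AO, 1 AB, 1 BO
Blood type counts: 2 Type A, 1 Type AB, 1 Type B
Probability of Type AB: 1/4
Expected count = 1/4 × 156 = 39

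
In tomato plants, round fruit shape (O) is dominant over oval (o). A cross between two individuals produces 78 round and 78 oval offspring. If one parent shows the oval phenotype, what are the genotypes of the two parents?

Observed offspring: 78 round, 78 oval
The observed ratio simplifies to 1:1. One parent shows oval, so its genotype must be oo. A 1:1 offspring split requires the other parent to be heterozygous (Oo).
Parent genotypes: oo × Oo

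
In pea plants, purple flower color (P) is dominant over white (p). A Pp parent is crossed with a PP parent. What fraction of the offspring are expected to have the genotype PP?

Punnett square for Pp × PP:
Offspring genotypes: 2 PP, 2 Pp
Total offspring: 4
Count with target: 2
Probability: 2/4 = 1/2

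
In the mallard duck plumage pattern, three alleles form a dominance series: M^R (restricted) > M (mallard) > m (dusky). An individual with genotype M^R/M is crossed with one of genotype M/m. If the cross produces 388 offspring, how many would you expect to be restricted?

Cross: M^R/M × M/m
Allele dominance: M^R > M > m
Offspring genotypes: 1 M^R/M, 1 M^R/m, 1 M/M, 1 M/m
Phenotype counts: 2 restricted, 2 mallard
restricted: 2 out of 4 → fraction 1/2
Expected count = 1/2 × 388 = 194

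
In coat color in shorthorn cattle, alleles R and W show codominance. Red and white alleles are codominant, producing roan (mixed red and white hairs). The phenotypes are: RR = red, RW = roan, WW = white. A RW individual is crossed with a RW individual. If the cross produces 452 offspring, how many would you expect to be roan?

Punnett square for RW × RW:
Offspring genotypes: 1 RR, 2 RW, 1 WW
Phenotype counts: 1 red, 2 roan, 1 white
roan: 2 out of 4 → fraction 1/2
Expected count = 1/2 × 452 = 226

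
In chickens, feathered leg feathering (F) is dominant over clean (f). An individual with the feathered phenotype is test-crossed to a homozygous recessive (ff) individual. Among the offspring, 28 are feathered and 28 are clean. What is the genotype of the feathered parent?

Test cross: ? × ff
Offspring: 28 feathered, 28 clean — approximately 1:1.
A 1:1 ratio in a test cross indicates the unknown parent is heterozygous (Ff).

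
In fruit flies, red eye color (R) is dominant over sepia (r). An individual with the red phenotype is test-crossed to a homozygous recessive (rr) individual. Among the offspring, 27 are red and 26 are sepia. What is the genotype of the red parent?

Test cross: ? × rr
Offspring: 27 red, 26 sepia — approximately 1:1.
A 1:1 ratio in a test cross indicates the unknown parent is heterozygous (Rr).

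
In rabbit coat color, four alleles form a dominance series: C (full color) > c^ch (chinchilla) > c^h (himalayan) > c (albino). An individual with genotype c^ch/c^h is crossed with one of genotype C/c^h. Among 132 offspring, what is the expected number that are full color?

Cross: c^ch/c^h × C/c^h
Allele dominance: C > c^ch > c^h > c
Offspring genotypes: 1 C/c^ch, 1 c^ch/c^h, 1 C/c^h, 1 c^h/c^h
Phenotype counts: 2 full color, 1 chinchilla, 1 himalayan
full color: 2 out of 4 → fraction 1/2
Expected count = 1/2 × 132 = 66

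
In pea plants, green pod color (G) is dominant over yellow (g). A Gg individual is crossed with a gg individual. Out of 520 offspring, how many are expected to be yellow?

Punnett square for Gg × gg:
Offspring genotypes: 2 Gg, 2 gg
green: 2, yellow: 2
yellow: 2 out of 4 → fraction 1/2
Expected count = 1/2 × 520 = 260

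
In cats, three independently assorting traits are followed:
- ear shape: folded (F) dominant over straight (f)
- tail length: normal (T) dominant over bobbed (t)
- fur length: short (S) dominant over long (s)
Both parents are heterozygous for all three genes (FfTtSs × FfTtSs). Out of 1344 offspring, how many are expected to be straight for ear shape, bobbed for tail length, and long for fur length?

Trihybrid cross: FfTtSs × FfTtSs
Each trait segregates independently with a 3:1 phenotypic ratio, so each gene contributes 3/4 (dominant) or 1/4 (recessive).
Target: straight (ear shape), bobbed (tail length), long (fur length)
Probability = product of independent per-trait probabilities
= 1/4 × 1/4 × 1/4 = 1/64
Expected count = 1/64 × 1344 = 21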